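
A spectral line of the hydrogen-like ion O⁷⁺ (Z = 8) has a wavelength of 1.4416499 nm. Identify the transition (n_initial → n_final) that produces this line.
n = 9 → n = 1

First, find the photon energy from the wavelength (hc = 1239.84 eV·nm):
E = hc/λ = 1239.84 eV·nm / 1.4416499 nm = 860.01463 eV

The energy levels of O⁷⁺ satisfy E_n = -13.6057 × 8² / n² eV, so an emission n_i → n_f releases
ΔE = 13.6057 × 8² × (1/n_f² − 1/n_i²) eV.

Setting ΔE equal to the photon energy:
1/n_f² − 1/n_i² = 860.01463 / (13.6057 × 8²) = 0.98765434

Since 1/n_i² must be positive, we need 1/n_f² > 0.98765434, i.e. n_f ≤ 1. For each allowed n_f, solve n_i = (1/n_f² − 0.98765434)^(−1/2) and check whether it is a whole number:
  n_f = 1: 1/n_i² = 1.00000000 − 0.98765434 = 0.01234566 → n_i = 9.000  → integer, n_i = 9 ✓

Only n_f = 1 gives an integer upper level, n_i = 9.

The transition is from n = 9 to n = 1 (emission).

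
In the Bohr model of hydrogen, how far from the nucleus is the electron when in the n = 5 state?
1.3229 nm (or 13.2294 Å)

The Bohr radius formula is:
r_n = n² a₀ / Z

where a₀ = 0.0529177 nm is the Bohr radius.

For H (Z = 1) at n = 5:
r_5 = 5² × 0.0529177 nm / 1
r_5 = 25 × 0.0529177 nm / 1
r_5 = 1.32294 nm / 1
r_5 = 1.3229 nm

The electron orbits at approximately 1.3229 nm from the nucleus.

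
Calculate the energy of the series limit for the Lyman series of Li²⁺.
122.45130 eV

The series limit corresponds to the transition from n = ∞ to n = 1.
This is the highest energy (shortest wavelength) transition in the Lyman series.

E_∞ = 0 eV
E_1 = -13.6057 × 3² / 1² = -122.45130 eV

Energy at series limit:
ΔE = E_∞ - E_1 = 0 - (-122.45130) = 122.45130 eV

This energy equals the ionization energy from the n = 1 state of Li²⁺.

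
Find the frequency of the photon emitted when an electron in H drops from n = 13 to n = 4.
1.86149e+14 Hz

First, find the transition energy:
E_13 = -13.6057 / 13² = -0.080507101 eV
E_4 = -13.6057 / 4² = -0.850356250 eV
|ΔE| = |E_4 - E_13| = 0.769849149 eV

Convert to Joules: E = 0.769849149 eV × (1.602177 × 10⁻¹⁹ J/eV) = 1.2334346e-19 J

Using E = hf:
f = E/h = 1.2334346e-19 J / (6.62607 × 10⁻³⁴ J·s)
f = 1.86149e+14 Hz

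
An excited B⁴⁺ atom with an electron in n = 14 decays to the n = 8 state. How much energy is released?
3.57931 eV

The energy levels are E_n = -13.6057 Z² eV / n².

Energy at n = 14: E_14 = -13.6057 × 5² / 14² = -1.73542092 eV
Energy at n = 8: E_8 = -13.6057 × 5² / 8² = -5.31472656 eV

For emission (electron falling to lower state), the photon energy is:
E_photon = E_14 - E_8 = |-1.73542092 - (-5.31472656)|
E_photon = 3.57931 eV

This energy is carried away by the emitted photon.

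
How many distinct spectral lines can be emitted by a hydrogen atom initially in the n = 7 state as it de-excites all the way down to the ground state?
21

The electron can occupy levels n = 1, 2, ..., 7 during de-excitation — that is m = 7 - 1 + 1 = 7 distinct levels.

The number of distinct spectral lines equals the number of ways to choose 2 of these m levels (each pair gives one possible emission transition):

Number of lines = m(m-1)/2 = 7×6/2 = 21

These correspond to all possible transitions between the 7 levels:
7 → 6, 7 → 5, 7 → 4, 7 → 3, 7 → 2, 7 → 1, 6 → 5, 6 → 4...

Each transition produces a photon with a unique energy (and thus wavelength). This count does not depend on Z.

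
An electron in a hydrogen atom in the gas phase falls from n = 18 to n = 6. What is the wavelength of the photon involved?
3690.62378 nm

First, find the transition energy using E_n = -13.6057 / n² eV:
E_18 = -13.6057 / 18² = -0.04199290123 eV
E_6 = -13.6057 / 6² = -0.37793611111 eV

Photon energy: |ΔE| = |E_6 - E_18| = 0.33594320988 eV

Convert to wavelength using E = hc/λ with hc = 1239.84 eV·nm:
λ = hc/E = 1239.84 eV·nm / 0.33594320988 eV
λ = 3690.62378 nm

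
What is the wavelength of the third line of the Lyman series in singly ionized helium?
24.30 nm

The lines of a series are numbered from the longest wavelength (smallest ΔE) outward; the third line is the transition from n = n_f + 3 to n_f.
The Lyman series has all transitions ending at n_f = 1.

For He⁺ (Z = 2), the third line (γ-line) is the jump from n = 4 to n = 1:
E_4 = -13.6057 × 2² / 4² = -3.4014 eV
E_1 = -13.6057 × 2² / 1² = -54.4228 eV
ΔE = E_4 - E_1 = 51.0214 eV

λ = hc/E = 1239.84 eV·nm / 51.0214 eV
λ = 24.30 nm

This is the γ-line of the Lyman series in He⁺.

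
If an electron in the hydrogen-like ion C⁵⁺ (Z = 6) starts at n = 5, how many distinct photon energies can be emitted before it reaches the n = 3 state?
3

The electron can occupy levels n = 3, 4, ..., 5 during de-excitation — that is m = 5 - 3 + 1 = 3 distinct levels.

The number of distinct spectral lines equals the number of ways to choose 2 of these m levels (each pair gives one possible emission transition):

Number of lines = m(m-1)/2 = 3×2/2 = 3

These correspond to all possible transitions between the 3 levels:
5 → 4, 5 → 3, 4 → 3

Each transition produces a photon with a unique energy (and thus wavelength). This count does not depend on Z.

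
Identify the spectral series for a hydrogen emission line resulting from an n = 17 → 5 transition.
Pfund series

The spectral series in hydrogen are named based on the final (lower) energy level:
- Lyman series: n_final = 1 (ultraviolet)
- Balmer series: n_final = 2 (visible/near-UV)
- Paschen series: n_final = 3 (infrared)
- Brackett series: n_final = 4 (infrared)
- Pfund series: n_final = 5 (far infrared)

Since this transition ends at n = 5, it belongs to the Pfund series.

For reference, this 17 → 5 line has photon energy
ΔE = 13.6057 eV × (1/5² - 1/17²) = 0.49714945329 eV,
corresponding to wavelength λ = hc/ΔE = 1239.84 eV·nm / 0.49714945329 eV = 2493.89795 nm in the far infrared region.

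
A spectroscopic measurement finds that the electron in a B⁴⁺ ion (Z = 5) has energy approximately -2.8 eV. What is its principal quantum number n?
n = 11

The exact energy levels follow E_n = -13.6057 Z² / n² eV with Z = 5.

The measured value (-2.8 eV) is reported to only 2 significant figures, so we must test candidate n values and see which one matches to that precision.

Candidate energies:
  n = 9:  E = -13.6057 × 5² / 9² = -4.19929 eV
  n = 10:  E = -13.6057 × 5² / 10² = -3.40143 eV
  n = 11:  E = -13.6057 × 5² / 11² = -2.81110 eV  ← matches
  n = 12:  E = -13.6057 × 5² / 12² = -2.36210 eV
  n = 13:  E = -13.6057 × 5² / 13² = -2.01268 eV

Checking against the measurement of -2.8 eV (2 sig figs), only n = 11 agrees:
E_11 = -2.81110 eV, which rounds to -2.8 eV ✓

Therefore n = 11.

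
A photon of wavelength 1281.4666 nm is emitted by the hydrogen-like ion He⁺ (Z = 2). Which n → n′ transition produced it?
n = 10 → n = 6

First, find the photon energy from the wavelength (hc = 1239.84 eV·nm):
E = hc/λ = 1239.84 eV·nm / 1281.4666 nm = 0.96751644 eV

The energy levels of He⁺ satisfy E_n = -13.6057 × 2² / n² eV, so an emission n_i → n_f releases
ΔE = 13.6057 × 2² × (1/n_f² − 1/n_i²) eV.

Setting ΔE equal to the photon energy:
1/n_f² − 1/n_i² = 0.96751644 / (13.6057 × 2²) = 0.017777778

Since 1/n_i² must be positive, we need 1/n_f² > 0.017777778, i.e. n_f ≤ 7. For each allowed n_f, solve n_i = (1/n_f² − 0.017777778)^(−1/2) and check whether it is a whole number:
  n_f = 1: 1/n_i² = 1.000000000 − 0.017777778 = 0.982222222 → n_i = 1.009  (not an integer) ✗
  n_f = 2: 1/n_i² = 0.250000000 − 0.017777778 = 0.232222222 → n_i = 2.075  (not an integer) ✗
  n_f = 3: 1/n_i² = 0.111111111 − 0.017777778 = 0.093333333 → n_i = 3.273  (not an integer) ✗
  n_f = 4: 1/n_i² = 0.062500000 − 0.017777778 = 0.044722222 → n_i = 4.729  (not an integer) ✗
  n_f = 5: 1/n_i² = 0.040000000 − 0.017777778 = 0.022222222 → n_i = 6.708  (not an integer) ✗
  n_f = 6: 1/n_i² = 0.027777778 − 0.017777778 = 0.010000000 → n_i = 10.000  → integer, n_i = 10 ✓
  n_f = 7: 1/n_i² = 0.020408163 − 0.017777778 = 0.002630385 → n_i = 19.498  (not an integer) ✗

Only n_f = 6 gives an integer upper level, n_i = 10.

The transition is from n = 10 to n = 6 (emission).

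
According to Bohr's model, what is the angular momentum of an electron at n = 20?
2.10914e-33 J·s (or 20ℏ)

In the Bohr model, angular momentum is quantized:
L = nℏ

where ℏ = h/(2π) = 1.0545718e-34 J·s

For n = 20:
L = 20 × 1.0545718e-34 J·s
L = 2.10914e-33 J·s

This can also be written as L = 20ℏ.
The angular momentum is an integer multiple of the reduced Planck constant.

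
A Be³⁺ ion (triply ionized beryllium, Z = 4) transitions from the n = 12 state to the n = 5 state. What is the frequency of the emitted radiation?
1.7400e+15 Hz

First, find the transition energy:
E_12 = -13.6057 × 4² / 12² = -1.5117444 eV
E_5 = -13.6057 × 4² / 5² = -8.7076480 eV
|ΔE| = |E_5 - E_12| = 7.1959036 eV

Convert to Joules: E = 7.1959036 eV × (1.602177 × 10⁻¹⁹ J/eV) = 1.152911e-18 J

Using E = hf:
f = E/h = 1.152911e-18 J / (6.62607 × 10⁻³⁴ J·s)
f = 1.7400e+15 Hz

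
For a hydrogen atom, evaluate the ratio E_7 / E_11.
2.46939

Using E_n = -13.6057 Z² / n² eV with Z = 1:

E_7 = -13.6057 / 7² = -13.6057 / 49 = -0.27766734694 eV
E_11 = -13.6057 / 11² = -13.6057 / 121 = -0.11244380165 eV

The ratio is:
E_7/E_11 = (-0.27766734694) / (-0.11244380165)
E_7/E_11 = (-13.6057/49) / (-13.6057/121)
E_7/E_11 = 121/49
E_7/E_11 = 2.46939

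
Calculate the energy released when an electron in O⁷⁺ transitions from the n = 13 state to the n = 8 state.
8.453246 eV

The energy levels are E_n = -13.6057 Z² eV / n².

Energy at n = 13: E_13 = -13.6057 × 8² / 13² = -5.152454438 eV
Energy at n = 8: E_8 = -13.6057 × 8² / 8² = -13.605700000 eV

For emission (electron falling to lower state), the photon energy is:
E_photon = E_13 - E_8 = |-5.152454438 - (-13.605700000)|
E_photon = 8.453246 eV

This energy is carried away by the emitted photon.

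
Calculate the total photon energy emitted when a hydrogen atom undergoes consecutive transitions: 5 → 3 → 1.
13.061 eV

The energy levels of hydrogen are E_n = -13.6057 / n² eV.

First transition (5 → 3):
ΔE₁ = |E_3 - E_5|
ΔE₁ = |-1.511744444 - (-0.544228000)| = 0.967516 eV

Second transition (3 → 1):
ΔE₂ = |E_1 - E_3|
ΔE₂ = |-13.605700000 - (-1.511744444)| = 12.093956 eV

Total energy released:
E_total = ΔE₁ + ΔE₂ = 0.967516 + 12.093956 = 13.061 eV

Note: This equals the direct transition 5 → 1: 13.061 eV ✓
Energy is conserved regardless of the path taken.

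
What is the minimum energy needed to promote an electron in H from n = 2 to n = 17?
3.3543 eV

The energy levels of a hydrogen-like atom are E_n = -13.6057 eV / n².

Energy at n = 2: E_2 = -13.6057 / 2² = -3.4014250 eV
Energy at n = 17: E_17 = -13.6057 / 17² = -0.0470785 eV

The excitation energy is the difference:
ΔE = E_17 - E_2
ΔE = -0.0470785 - (-3.4014250)
ΔE = 3.3543 eV

Since this is positive, energy must be absorbed (photon absorption).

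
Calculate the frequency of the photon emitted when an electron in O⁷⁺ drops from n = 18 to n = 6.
5.1988e+15 Hz

First, find the transition energy:
E_18 = -13.6057 × 8² / 18² = -2.6875457 eV
E_6 = -13.6057 × 8² / 6² = -24.1879111 eV
|ΔE| = |E_6 - E_18| = 21.5003654 eV

Convert to Joules: E = 21.5003654 eV × (1.602177 × 10⁻¹⁹ J/eV) = 3.444739e-18 J

Using E = hf:
f = E/h = 3.444739e-18 J / (6.62607 × 10⁻³⁴ J·s)
f = 5.1988e+15 Hz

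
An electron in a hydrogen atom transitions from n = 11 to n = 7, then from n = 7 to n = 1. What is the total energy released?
13.49 eV

The energy levels of hydrogen are E_n = -13.6057 / n² eV.

First transition (11 → 7):
ΔE₁ = |E_7 - E_11|
ΔE₁ = |-0.27766735 - (-0.11244380)| = 0.16522 eV

Second transition (7 → 1):
ΔE₂ = |E_1 - E_7|
ΔE₂ = |-13.60570000 - (-0.27766735)| = 13.32803 eV

Total energy released:
E_total = ΔE₁ + ΔE₂ = 0.16522 + 13.32803 = 13.49 eV

Note: This equals the direct transition 11 → 1: 13.49 eV ✓
Energy is conserved regardless of the path taken.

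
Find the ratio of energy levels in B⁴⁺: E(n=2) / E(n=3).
2.250

Using E_n = -13.6057 Z² / n² eV with Z = 5:

E_2 = -13.6057 × 5² / 2² = -340.1425 / 4 = -85.035625000 eV
E_3 = -13.6057 × 5² / 3² = -340.1425 / 9 = -37.793611111 eV

The ratio is:
E_2/E_3 = (-85.035625000) / (-37.793611111)
E_2/E_3 = (-340.1425/4) / (-340.1425/9)
E_2/E_3 = 9/4
E_2/E_3 = 2.250
(Note: the Z² factors cancel in the ratio.)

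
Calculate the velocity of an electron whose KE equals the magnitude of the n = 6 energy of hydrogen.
3.6462e+05 m/s (or 0.1216% of c)

The binding energy at n = 6 for hydrogen is:
E_6 = -13.6057/6² = -0.37793611 eV
|E_6| = 0.37793611 eV

Convert to Joules:
KE = 0.37793611 eV × (1.602177 × 10⁻¹⁹ J/eV) = 6.055205e-20 J

Using KE = ½mv²:
v = √(2·KE/m_e)
v = √(2 × 6.055205e-20 J / 9.10938 × 10⁻³¹ kg)
v = 3.6462e+05 m/s

This is approximately 0.1216% the speed of light.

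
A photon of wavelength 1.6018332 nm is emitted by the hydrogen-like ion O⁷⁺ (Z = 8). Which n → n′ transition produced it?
n = 3 → n = 1

First, find the photon energy from the wavelength (hc = 1239.84 eV·nm):
E = hc/λ = 1239.84 eV·nm / 1.6018332 nm = 774.01317 eV

The energy levels of O⁷⁺ satisfy E_n = -13.6057 × 8² / n² eV, so an emission n_i → n_f releases
ΔE = 13.6057 × 8² × (1/n_f² − 1/n_i²) eV.

Setting ΔE equal to the photon energy:
1/n_f² − 1/n_i² = 774.01317 / (13.6057 × 8²) = 0.88888891

Since 1/n_i² must be positive, we need 1/n_f² > 0.88888891, i.e. n_f ≤ 1. For each allowed n_f, solve n_i = (1/n_f² − 0.88888891)^(−1/2) and check whether it is a whole number:
  n_f = 1: 1/n_i² = 1.00000000 − 0.88888891 = 0.11111109 → n_i = 3.000  → integer, n_i = 3 ✓

Only n_f = 1 gives an integer upper level, n_i = 3.

The transition is from n = 3 to n = 1 (emission).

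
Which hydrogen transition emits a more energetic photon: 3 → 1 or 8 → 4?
3 → 1

Calculate the energy for each transition:

Transition 3 → 1:
ΔE₁ = |E_1 - E_3| = |-13.6057/1² - (-13.6057/3²)|
ΔE₁ = |-13.60570000000 - (-1.51174444444)| = 12.09395556 eV

Transition 8 → 4:
ΔE₂ = |E_4 - E_8| = |-13.6057/4² - (-13.6057/8²)|
ΔE₂ = |-0.85035625000 - (-0.21258906250)| = 0.63776719 eV

Since 12.09395556 eV > 0.63776719 eV, the transition 3 → 1 emits the more energetic photon.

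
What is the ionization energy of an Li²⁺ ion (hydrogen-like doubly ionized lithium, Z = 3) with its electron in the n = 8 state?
1.91330 eV

The ionization energy is the energy needed to remove the electron completely (n → ∞).

For a hydrogen-like ion with Z = 3, E_n = -13.6057 Z² / n² eV.

At n = 8: E_8 = -13.6057 × 3² / 8² = -1.91330156 eV
At n = ∞: E_∞ = 0 eV

Ionization energy = E_∞ - E_8 = 0 - (-1.91330156) = 1.91330156 eV
Ionization energy ≈ 1.91330 eV

This is also called the binding energy of the electron in state n = 8.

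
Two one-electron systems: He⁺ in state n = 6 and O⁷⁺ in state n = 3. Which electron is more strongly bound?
O⁷⁺ at n = 3 (E = -96.752 eV)

Using E_n = -13.6057 Z² / n² eV:

He⁺ (Z = 2) at n = 6:
E = -13.6057 × 2² / 6² = -13.6057 × 4 / 36 = -1.511744 eV

O⁷⁺ (Z = 8) at n = 3:
E = -13.6057 × 8² / 3² = -13.6057 × 64 / 9 = -96.751644 eV

Since -96.751644 eV < -1.511744 eV,
O⁷⁺ at n = 3 is more tightly bound (requires more energy to ionize).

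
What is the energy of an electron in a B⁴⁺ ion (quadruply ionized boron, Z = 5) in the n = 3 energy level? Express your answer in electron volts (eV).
-37.7936 eV

The energy levels of a hydrogen-like atom are given by:
E_n = -13.6057 Z² / n² eV  (with Z = 5 for B⁴⁺)

For n = 3:
E_3 = -13.6057 × 5² / 3²
E_3 = -13.6057 × 25 / 9
E_3 = -37.7936 eV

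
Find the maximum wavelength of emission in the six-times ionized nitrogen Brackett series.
82.65443 nm

The longest wavelength corresponds to the smallest energy transition in the series.
The Brackett series has all transitions ending at n_f = 4.

For N⁶⁺ (Z = 7), the first line (α-line) is the jump from n = 5 to n = 4:
E_5 = -13.6057 × 7² / 5² = -26.6671720 eV
E_4 = -13.6057 × 7² / 4² = -41.6674563 eV
ΔE = E_5 - E_4 = 15.0002843 eV

λ = hc/E = 1239.84 eV·nm / 15.0002843 eV
λ = 82.65443 nm

This is the α-line of the Brackett series in N⁶⁺.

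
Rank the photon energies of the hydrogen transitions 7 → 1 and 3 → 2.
7 → 1

Calculate the energy for each transition:

Transition 7 → 1:
ΔE₁ = |E_1 - E_7| = |-13.6057/1² - (-13.6057/7²)|
ΔE₁ = |-13.605700000000 - (-0.277667346939)| = 13.328032653 eV

Transition 3 → 2:
ΔE₂ = |E_2 - E_3| = |-13.6057/2² - (-13.6057/3²)|
ΔE₂ = |-3.401425000000 - (-1.511744444444)| = 1.889680556 eV

Since 13.328032653 eV > 1.889680556 eV, the transition 7 → 1 emits the more energetic photon.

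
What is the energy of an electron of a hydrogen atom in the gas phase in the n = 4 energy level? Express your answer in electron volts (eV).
-0.850356 eV

The energy levels of a hydrogen-like atom are given by:
E_n = -13.6057 eV / n²

For n = 4:
E_4 = -13.6057 eV / 4²
E_4 = -13.6057 eV / 16
E_4 = -0.850356 eV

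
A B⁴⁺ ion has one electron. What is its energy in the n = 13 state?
-2.0127 eV

For hydrogen-like ions, the energy levels scale with Z²:
E_n = -13.6057 Z² / n² eV

For B⁴⁺ (Z = 5) at n = 13:
E_13 = -13.6057 × 5² / 13²
E_13 = -13.6057 × 25 / 169
E_13 = -340.1425 / 169
E_13 = -2.0127 eV

The energy is 25 times more negative than hydrogen at the same n due to the stronger nuclear charge.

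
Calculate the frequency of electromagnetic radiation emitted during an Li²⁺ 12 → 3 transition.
3.08e+15 Hz

First, find the transition energy:
E_12 = -13.6057 × 3² / 12² = -0.850356 eV
E_3 = -13.6057 × 3² / 3² = -13.605700 eV
|ΔE| = |E_3 - E_12| = 12.755344 eV

Convert to Joules: E = 12.755344 eV × (1.602177 × 10⁻¹⁹ J/eV) = 2.0436e-18 J

Using E = hf:
f = E/h = 2.0436e-18 J / (6.62607 × 10⁻³⁴ J·s)
f = 3.08e+15 Hz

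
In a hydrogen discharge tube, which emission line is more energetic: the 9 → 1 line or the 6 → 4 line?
9 → 1

Calculate the energy for each transition:

Transition 9 → 1:
ΔE₁ = |E_1 - E_9| = |-13.6057/1² - (-13.6057/9²)|
ΔE₁ = |-13.605700000000 - (-0.167971604938)| = 13.437728395 eV

Transition 6 → 4:
ΔE₂ = |E_4 - E_6| = |-13.6057/4² - (-13.6057/6²)|
ΔE₂ = |-0.850356250000 - (-0.377936111111)| = 0.472420139 eV

Since 13.437728395 eV > 0.472420139 eV, the transition 9 → 1 emits the more energetic photon.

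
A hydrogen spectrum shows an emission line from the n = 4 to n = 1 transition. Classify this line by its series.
Lyman series

The spectral series in hydrogen are named based on the final (lower) energy level:
- Lyman series: n_final = 1 (ultraviolet)
- Balmer series: n_final = 2 (visible/near-UV)
- Paschen series: n_final = 3 (infrared)
- Brackett series: n_final = 4 (infrared)
- Pfund series: n_final = 5 (far infrared)

Since this transition ends at n = 1, it belongs to the Lyman series.

For reference, this 4 → 1 line has photon energy
ΔE = 13.6057 eV × (1/1² - 1/4²) = 12.7553 eV,
corresponding to wavelength λ = hc/ΔE = 1239.84 eV·nm / 12.7553 eV = 97.20 nm in the ultraviolet region.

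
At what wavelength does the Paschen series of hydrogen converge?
820.13862 nm

The series limit corresponds to the transition from n = ∞ to n = 3.
This is the highest energy (shortest wavelength) transition in the Paschen series.

E_∞ = 0 eV
E_3 = -13.6057 / 3² = -1.511744444 eV

Energy at series limit:
ΔE = E_∞ - E_3 = 0 - (-1.511744444) = 1.511744444 eV
λ = hc/E = 1239.84 eV·nm / 1.511744444 eV = 820.13862 nm

This energy equals the ionization energy from the n = 3 state of hydrogen.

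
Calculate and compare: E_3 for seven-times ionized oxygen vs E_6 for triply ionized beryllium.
O⁷⁺ at n = 3 (E = -96.75164 eV)

Using E_n = -13.6057 Z² / n² eV:

O⁷⁺ (Z = 8) at n = 3:
E = -13.6057 × 8² / 3² = -13.6057 × 64 / 9 = -96.75164444 eV

Be³⁺ (Z = 4) at n = 6:
E = -13.6057 × 4² / 6² = -13.6057 × 16 / 36 = -6.04697778 eV

Since -96.75164444 eV < -6.04697778 eV,
O⁷⁺ at n = 3 is more tightly bound (requires more energy to ionize).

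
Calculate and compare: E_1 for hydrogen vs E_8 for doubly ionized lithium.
H at n = 1 (E = -13.60570 eV)

Using E_n = -13.6057 Z² / n² eV:

H (Z = 1) at n = 1:
E = -13.6057 × 1² / 1² = -13.6057 × 1 / 1 = -13.60570000 eV

Li²⁺ (Z = 3) at n = 8:
E = -13.6057 × 3² / 8² = -13.6057 × 9 / 64 = -1.91330156 eV

Since -13.60570000 eV < -1.91330156 eV,
H at n = 1 is more tightly bound (requires more energy to ionize).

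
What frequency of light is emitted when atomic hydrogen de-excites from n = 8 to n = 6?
3.99807e+13 Hz

First, find the transition energy:
E_8 = -13.6057 / 8² = -0.212589063 eV
E_6 = -13.6057 / 6² = -0.377936111 eV
|ΔE| = |E_6 - E_8| = 0.165347048 eV

Convert to Joules: E = 0.165347048 eV × (1.602177 × 10⁻¹⁹ J/eV) = 2.6491524e-20 J

Using E = hf:
f = E/h = 2.6491524e-20 J / (6.62607 × 10⁻³⁴ J·s)
f = 3.99807e+13 Hz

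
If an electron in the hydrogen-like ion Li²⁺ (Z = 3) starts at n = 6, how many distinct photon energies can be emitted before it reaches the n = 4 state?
3

The electron can occupy levels n = 4, 5, ..., 6 during de-excitation — that is m = 6 - 4 + 1 = 3 distinct levels.

The number of distinct spectral lines equals the number of ways to choose 2 of these m levels (each pair gives one possible emission transition):

Number of lines = m(m-1)/2 = 3×2/2 = 3

These correspond to all possible transitions between the 3 levels:
6 → 5, 6 → 4, 5 → 4

Each transition produces a photon with a unique energy (and thus wavelength). This count does not depend on Z.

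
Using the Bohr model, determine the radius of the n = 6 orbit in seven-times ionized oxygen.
0.2381 nm (or 2.3813 Å)

The Bohr radius formula is:
r_n = n² a₀ / Z

where a₀ = 0.0529177 nm is the Bohr radius.

For O⁷⁺ (Z = 8) at n = 6:
r_6 = 6² × 0.0529177 nm / 8
r_6 = 36 × 0.0529177 nm / 8
r_6 = 1.90504 nm / 8
r_6 = 0.2381 nm

The electron orbits at approximately 0.2381 nm from the nucleus.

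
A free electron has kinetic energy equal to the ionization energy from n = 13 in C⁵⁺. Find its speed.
1.0097e+06 m/s (or 0.337% of c)

The binding energy at n = 13 for C⁵⁺ is:
E_13 = -13.6057 × 6²/13² = -2.8982556 eV
|E_13| = 2.8982556 eV

Convert to Joules:
KE = 2.8982556 eV × (1.602177 × 10⁻¹⁹ J/eV) = 4.643518e-19 J

Using KE = ½mv²:
v = √(2·KE/m_e)
v = √(2 × 4.643518e-19 J / 9.10938 × 10⁻³¹ kg)
v = 1.0097e+06 m/s

This is approximately 0.337% the speed of light.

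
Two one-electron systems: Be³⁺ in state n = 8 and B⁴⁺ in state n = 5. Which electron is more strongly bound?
B⁴⁺ at n = 5 (E = -13.6057 eV)

Using E_n = -13.6057 Z² / n² eV:

Be³⁺ (Z = 4) at n = 8:
E = -13.6057 × 4² / 8² = -13.6057 × 16 / 64 = -3.4014250 eV

B⁴⁺ (Z = 5) at n = 5:
E = -13.6057 × 5² / 5² = -13.6057 × 25 / 25 = -13.6057000 eV

Since -13.6057000 eV < -3.4014250 eV,
B⁴⁺ at n = 5 is more tightly bound (requires more energy to ionize).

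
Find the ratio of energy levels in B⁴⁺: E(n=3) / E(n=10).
11.111

Using E_n = -13.6057 Z² / n² eV with Z = 5:

E_3 = -13.6057 × 5² / 3² = -340.1425 / 9 = -37.793611111 eV
E_10 = -13.6057 × 5² / 10² = -340.1425 / 100 = -3.401425000 eV

The ratio is:
E_3/E_10 = (-37.793611111) / (-3.401425000)
E_3/E_10 = (-340.1425/9) / (-340.1425/100)
E_3/E_10 = 100/9
E_3/E_10 = 11.111
(Note: the Z² factors cancel in the ratio.)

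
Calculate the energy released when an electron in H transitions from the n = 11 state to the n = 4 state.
0.7379 eV

The energy levels are E_n = -13.6057 eV / n².

Energy at n = 11: E_11 = -13.6057 / 11² = -0.1124438 eV
Energy at n = 4: E_4 = -13.6057 / 4² = -0.8503563 eV

For emission (electron falling to lower state), the photon energy is:
E_photon = E_11 - E_4 = |-0.1124438 - (-0.8503563)|
E_photon = 0.7379 eV

This energy is carried away by the emitted photon.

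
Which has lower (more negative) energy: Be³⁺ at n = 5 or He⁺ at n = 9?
Be³⁺ at n = 5 (E = -8.7076 eV)

Using E_n = -13.6057 Z² / n² eV:

Be³⁺ (Z = 4) at n = 5:
E = -13.6057 × 4² / 5² = -13.6057 × 16 / 25 = -8.7076480 eV

He⁺ (Z = 2) at n = 9:
E = -13.6057 × 2² / 9² = -13.6057 × 4 / 81 = -0.6718864 eV

Since -8.7076480 eV < -0.6718864 eV,
Be³⁺ at n = 5 is more tightly bound (requires more energy to ionize).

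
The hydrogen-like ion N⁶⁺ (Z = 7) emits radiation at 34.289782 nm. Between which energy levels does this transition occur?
n = 11 → n = 4

First, find the photon energy from the wavelength (hc = 1239.84 eV·nm):
E = hc/λ = 1239.84 eV·nm / 34.289782 nm = 36.157710 eV

The energy levels of N⁶⁺ satisfy E_n = -13.6057 × 7² / n² eV, so an emission n_i → n_f releases
ΔE = 13.6057 × 7² × (1/n_f² − 1/n_i²) eV.

Setting ΔE equal to the photon energy:
1/n_f² − 1/n_i² = 36.157710 / (13.6057 × 7²) = 0.054235537

Since 1/n_i² must be positive, we need 1/n_f² > 0.054235537, i.e. n_f ≤ 4. For each allowed n_f, solve n_i = (1/n_f² − 0.054235537)^(−1/2) and check whether it is a whole number:
  n_f = 1: 1/n_i² = 1.000000000 − 0.054235537 = 0.945764463 → n_i = 1.028  (not an integer) ✗
  n_f = 2: 1/n_i² = 0.250000000 − 0.054235537 = 0.195764463 → n_i = 2.260  (not an integer) ✗
  n_f = 3: 1/n_i² = 0.111111111 − 0.054235537 = 0.056875574 → n_i = 4.193  (not an integer) ✗
  n_f = 4: 1/n_i² = 0.062500000 − 0.054235537 = 0.008264463 → n_i = 11.000  → integer, n_i = 11 ✓

Only n_f = 4 gives an integer upper level, n_i = 11.

The transition is from n = 11 to n = 4 (emission).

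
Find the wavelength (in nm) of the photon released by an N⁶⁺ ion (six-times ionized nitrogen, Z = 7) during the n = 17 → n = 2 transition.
7.54330 nm

First, find the transition energy using E_n = -13.6057 Z² / n² eV:
E_17 = -13.6057 × 7² / 17² = -2.3068488 eV
E_2 = -13.6057 × 7² / 2² = -166.6698250 eV

Photon energy: |ΔE| = |E_2 - E_17| = 164.3629762 eV

Convert to wavelength using E = hc/λ with hc = 1239.84 eV·nm:
λ = hc/E = 1239.84 eV·nm / 164.3629762 eV
λ = 7.54330 nm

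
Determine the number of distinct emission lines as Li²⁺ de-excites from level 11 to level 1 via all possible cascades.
55

The electron can occupy levels n = 1, 2, ..., 11 during de-excitation — that is m = 11 - 1 + 1 = 11 distinct levels.

The number of distinct spectral lines equals the number of ways to choose 2 of these m levels (each pair gives one possible emission transition):

Number of lines = m(m-1)/2 = 11×10/2 = 55

These correspond to all possible transitions between the 11 levels:
11 → 10, 11 → 9, 11 → 8, 11 → 7, 11 → 6, 11 → 5, 11 → 4, 11 → 3...

Each transition produces a photon with a unique energy (and thus wavelength). This count does not depend on Z.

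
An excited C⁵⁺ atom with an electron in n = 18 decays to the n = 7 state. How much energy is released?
8.484280 eV

The energy levels are E_n = -13.6057 Z² eV / n².

Energy at n = 18: E_18 = -13.6057 × 6² / 18² = -1.511744444 eV
Energy at n = 7: E_7 = -13.6057 × 6² / 7² = -9.996024490 eV

For emission (electron falling to lower state), the photon energy is:
E_photon = E_18 - E_7 = |-1.511744444 - (-9.996024490)|
E_photon = 8.484280 eV

This energy is carried away by the emitted photon.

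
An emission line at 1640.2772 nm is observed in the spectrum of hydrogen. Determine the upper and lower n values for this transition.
n = 12 → n = 4

First, find the photon energy from the wavelength (hc = 1239.84 eV·nm):
E = hc/λ = 1239.84 eV·nm / 1640.2772 nm = 0.75587224 eV

The energy levels of hydrogen satisfy E_n = -13.6057 / n² eV, so an emission n_i → n_f releases
ΔE = 13.6057 × (1/n_f² − 1/n_i²) eV.

Setting ΔE equal to the photon energy:
1/n_f² − 1/n_i² = 0.75587224 / 13.6057 = 0.055555557

Since 1/n_i² must be positive, we need 1/n_f² > 0.055555557, i.e. n_f ≤ 4. For each allowed n_f, solve n_i = (1/n_f² − 0.055555557)^(−1/2) and check whether it is a whole number:
  n_f = 1: 1/n_i² = 1.000000000 − 0.055555557 = 0.944444443 → n_i = 1.029  (not an integer) ✗
  n_f = 2: 1/n_i² = 0.250000000 − 0.055555557 = 0.194444443 → n_i = 2.268  (not an integer) ✗
  n_f = 3: 1/n_i² = 0.111111111 − 0.055555557 = 0.055555554 → n_i = 4.243  (not an integer) ✗
  n_f = 4: 1/n_i² = 0.062500000 − 0.055555557 = 0.006944443 → n_i = 12.000  → integer, n_i = 12 ✓

Only n_f = 4 gives an integer upper level, n_i = 12.

The transition is from n = 12 to n = 4 (emission).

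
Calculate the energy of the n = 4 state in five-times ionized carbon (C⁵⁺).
-30.61 eV

For hydrogen-like ions, the energy levels scale with Z²:
E_n = -13.6057 Z² / n² eV

For C⁵⁺ (Z = 6) at n = 4:
E_4 = -13.6057 × 6² / 4²
E_4 = -13.6057 × 36 / 16
E_4 = -489.8052 / 16
E_4 = -30.61 eV

The energy is 36 times more negative than hydrogen at the same n due to the stronger nuclear charge.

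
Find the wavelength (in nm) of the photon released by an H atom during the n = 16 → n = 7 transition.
5522.1787 nm

First, find the transition energy using E_n = -13.6057 / n² eV:
E_16 = -13.6057 / 16² = -0.0531472656 eV
E_7 = -13.6057 / 7² = -0.2776673469 eV

Photon energy: |ΔE| = |E_7 - E_16| = 0.2245200813 eV

Convert to wavelength using E = hc/λ with hc = 1239.84 eV·nm:
λ = hc/E = 1239.84 eV·nm / 0.2245200813 eV
λ = 5522.1787 nm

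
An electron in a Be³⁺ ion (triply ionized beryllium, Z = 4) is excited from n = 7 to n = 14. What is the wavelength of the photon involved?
372.099929 nm

First, find the transition energy using E_n = -13.6057 Z² / n² eV:
E_7 = -13.6057 × 4² / 7² = -4.4426775510 eV
E_14 = -13.6057 × 4² / 14² = -1.1106693878 eV

Photon energy: |ΔE| = |E_14 - E_7| = 3.3320081632 eV

Convert to wavelength using E = hc/λ with hc = 1239.84 eV·nm:
λ = hc/E = 1239.84 eV·nm / 3.3320081632 eV
λ = 372.099929 nm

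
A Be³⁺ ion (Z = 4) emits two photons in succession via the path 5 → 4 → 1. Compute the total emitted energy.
208.983552 eV

The energy levels of Be³⁺ are E_n = -13.6057 × 4² / n² eV.

First transition (5 → 4):
ΔE₁ = |E_4 - E_5|
ΔE₁ = |-13.605700000000 - (-8.707648000000)| = 4.898052000 eV

Second transition (4 → 1):
ΔE₂ = |E_1 - E_4|
ΔE₂ = |-217.691200000000 - (-13.605700000000)| = 204.085500000 eV

Total energy released:
E_total = ΔE₁ + ΔE₂ = 4.898052000 + 204.085500000 = 208.983552 eV

Note: This equals the direct transition 5 → 1: 208.983552 eV ✓
Energy is conserved regardless of the path taken.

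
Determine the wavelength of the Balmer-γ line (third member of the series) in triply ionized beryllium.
27.12099 nm

The lines of a series are numbered from the longest wavelength (smallest ΔE) outward; the third line is the transition from n = n_f + 3 to n_f.
The Balmer series has all transitions ending at n_f = 2.

For Be³⁺ (Z = 4), the third line (γ-line) is the jump from n = 5 to n = 2:
E_5 = -13.6057 × 4² / 5² = -8.7076480 eV
E_2 = -13.6057 × 4² / 2² = -54.4228000 eV
ΔE = E_5 - E_2 = 45.7151520 eV

λ = hc/E = 1239.84 eV·nm / 45.7151520 eV
λ = 27.12099 nm

This is the γ-line of the Balmer series in Be³⁺.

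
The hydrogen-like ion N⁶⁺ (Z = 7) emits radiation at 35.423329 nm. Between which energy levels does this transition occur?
n = 10 → n = 4

First, find the photon energy from the wavelength (hc = 1239.84 eV·nm):
E = hc/λ = 1239.84 eV·nm / 35.423329 nm = 35.000663 eV

The energy levels of N⁶⁺ satisfy E_n = -13.6057 × 7² / n² eV, so an emission n_i → n_f releases
ΔE = 13.6057 × 7² × (1/n_f² − 1/n_i²) eV.

Setting ΔE equal to the photon energy:
1/n_f² − 1/n_i² = 35.000663 / (13.6057 × 7²) = 0.052500000

Since 1/n_i² must be positive, we need 1/n_f² > 0.052500000, i.e. n_f ≤ 4. For each allowed n_f, solve n_i = (1/n_f² − 0.052500000)^(−1/2) and check whether it is a whole number:
  n_f = 1: 1/n_i² = 1.000000000 − 0.052500000 = 0.947500000 → n_i = 1.027  (not an integer) ✗
  n_f = 2: 1/n_i² = 0.250000000 − 0.052500000 = 0.197500000 → n_i = 2.250  (not an integer) ✗
  n_f = 3: 1/n_i² = 0.111111111 − 0.052500000 = 0.058611111 → n_i = 4.131  (not an integer) ✗
  n_f = 4: 1/n_i² = 0.062500000 − 0.052500000 = 0.010000000 → n_i = 10.000  → integer, n_i = 10 ✓

Only n_f = 4 gives an integer upper level, n_i = 10.

The transition is from n = 10 to n = 4 (emission).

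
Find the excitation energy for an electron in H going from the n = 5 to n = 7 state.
0.27 eV

The energy levels of a hydrogen-like atom are E_n = -13.6057 eV / n².

Energy at n = 5: E_5 = -13.6057 / 5² = -0.54423 eV
Energy at n = 7: E_7 = -13.6057 / 7² = -0.27767 eV

The excitation energy is the difference:
ΔE = E_7 - E_5
ΔE = -0.27767 - (-0.54423)
ΔE = 0.27 eV

Since this is positive, energy must be absorbed (photon absorption).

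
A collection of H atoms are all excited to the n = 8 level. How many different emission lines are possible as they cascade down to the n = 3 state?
15

The electron can occupy levels n = 3, 4, ..., 8 during de-excitation — that is m = 8 - 3 + 1 = 6 distinct levels.

The number of distinct spectral lines equals the number of ways to choose 2 of these m levels (each pair gives one possible emission transition):

Number of lines = m(m-1)/2 = 6×5/2 = 15

These correspond to all possible transitions between the 6 levels:
8 → 7, 8 → 6, 8 → 5, 8 → 4, 8 → 3, 7 → 6, 7 → 5, 7 → 4...

Each transition produces a photon with a unique energy (and thus wavelength). This count does not depend on Z.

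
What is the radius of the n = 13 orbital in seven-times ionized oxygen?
1.1179 nm (or 11.1789 Å)

The Bohr radius formula is:
r_n = n² a₀ / Z

where a₀ = 0.0529177 nm is the Bohr radius.

For O⁷⁺ (Z = 8) at n = 13:
r_13 = 13² × 0.0529177 nm / 8
r_13 = 169 × 0.0529177 nm / 8
r_13 = 8.94309 nm / 8
r_13 = 1.1179 nm

The electron orbits at approximately 1.1179 nm from the nucleus.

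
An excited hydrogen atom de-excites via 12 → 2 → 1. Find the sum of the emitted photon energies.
13.51122 eV

The energy levels of hydrogen are E_n = -13.6057 / n² eV.

First transition (12 → 2):
ΔE₁ = |E_2 - E_12|
ΔE₁ = |-3.40142500000 - (-0.09448402778)| = 3.30694097 eV

Second transition (2 → 1):
ΔE₂ = |E_1 - E_2|
ΔE₂ = |-13.60570000000 - (-3.40142500000)| = 10.20427500 eV

Total energy released:
E_total = ΔE₁ + ΔE₂ = 3.30694097 + 10.20427500 = 13.51122 eV

Note: This equals the direct transition 12 → 1: 13.51122 eV ✓
Energy is conserved regardless of the path taken.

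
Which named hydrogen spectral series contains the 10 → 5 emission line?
Pfund series

The spectral series in hydrogen are named based on the final (lower) energy level:
- Lyman series: n_final = 1 (ultraviolet)
- Balmer series: n_final = 2 (visible/near-UV)
- Paschen series: n_final = 3 (infrared)
- Brackett series: n_final = 4 (infrared)
- Pfund series: n_final = 5 (far infrared)

Since this transition ends at n = 5, it belongs to the Pfund series.

For reference, this 10 → 5 line has photon energy
ΔE = 13.6057 eV × (1/5² - 1/10²) = 0.4081710000 eV,
corresponding to wavelength λ = hc/ΔE = 1239.84 eV·nm / 0.4081710000 eV = 3037.5504 nm in the far infrared region.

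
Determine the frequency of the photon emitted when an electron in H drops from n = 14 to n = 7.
5.0355e+13 Hz

First, find the transition energy:
E_14 = -13.6057 / 14² = -0.06941684 eV
E_7 = -13.6057 / 7² = -0.27766735 eV
|ΔE| = |E_7 - E_14| = 0.20825051 eV

Convert to Joules: E = 0.20825051 eV × (1.602177 × 10⁻¹⁹ J/eV) = 3.336542e-20 J

Using E = hf:
f = E/h = 3.336542e-20 J / (6.62607 × 10⁻³⁴ J·s)
f = 5.0355e+13 Hz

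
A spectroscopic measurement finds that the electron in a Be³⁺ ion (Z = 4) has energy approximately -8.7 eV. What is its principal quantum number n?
n = 5

The exact energy levels follow E_n = -13.6057 Z² / n² eV with Z = 4.

The measured value (-8.7 eV) is reported to only 2 significant figures, so we must test candidate n values and see which one matches to that precision.

Candidate energies:
  n = 3:  E = -13.6057 × 4² / 3² = -24.18791 eV
  n = 4:  E = -13.6057 × 4² / 4² = -13.60570 eV
  n = 5:  E = -13.6057 × 4² / 5² = -8.70765 eV  ← matches
  n = 6:  E = -13.6057 × 4² / 6² = -6.04698 eV
  n = 7:  E = -13.6057 × 4² / 7² = -4.44268 eV

Checking against the measurement of -8.7 eV (2 sig figs), only n = 5 agrees:
E_5 = -8.70765 eV, which rounds to -8.7 eV ✓

Therefore n = 5.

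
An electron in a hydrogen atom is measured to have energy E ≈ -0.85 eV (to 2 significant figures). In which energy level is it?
n = 4

The exact energy levels follow E_n = -13.6057 eV / n².

The measured value (-0.85 eV) is reported to only 2 significant figures, so we must test candidate n values and see which one matches to that precision.

Candidate energies:
  n = 2:  E = -13.6057/2² = -3.40143 eV
  n = 3:  E = -13.6057/3² = -1.51174 eV
  n = 4:  E = -13.6057/4² = -0.85036 eV  ← matches
  n = 5:  E = -13.6057/5² = -0.54423 eV
  n = 6:  E = -13.6057/6² = -0.37794 eV

Checking against the measurement of -0.85 eV (2 sig figs), only n = 4 agrees:
E_4 = -0.85036 eV, which rounds to -0.85 eV ✓

Therefore n = 4.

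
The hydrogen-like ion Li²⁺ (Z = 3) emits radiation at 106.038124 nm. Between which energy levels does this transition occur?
n = 8 → n = 3

First, find the photon energy from the wavelength (hc = 1239.84 eV·nm):
E = hc/λ = 1239.84 eV·nm / 106.038124 nm = 11.692398 eV

The energy levels of Li²⁺ satisfy E_n = -13.6057 × 3² / n² eV, so an emission n_i → n_f releases
ΔE = 13.6057 × 3² × (1/n_f² − 1/n_i²) eV.

Setting ΔE equal to the photon energy:
1/n_f² − 1/n_i² = 11.692398 / (13.6057 × 3²) = 0.095486108

Since 1/n_i² must be positive, we need 1/n_f² > 0.095486108, i.e. n_f ≤ 3. For each allowed n_f, solve n_i = (1/n_f² − 0.095486108)^(−1/2) and check whether it is a whole number:
  n_f = 1: 1/n_i² = 1.000000000 − 0.095486108 = 0.904513892 → n_i = 1.051  (not an integer) ✗
  n_f = 2: 1/n_i² = 0.250000000 − 0.095486108 = 0.154513892 → n_i = 2.544  (not an integer) ✗
  n_f = 3: 1/n_i² = 0.111111111 − 0.095486108 = 0.015625003 → n_i = 8.000  → integer, n_i = 8 ✓

Only n_f = 3 gives an integer upper level, n_i = 8.

The transition is from n = 8 to n = 3 (emission).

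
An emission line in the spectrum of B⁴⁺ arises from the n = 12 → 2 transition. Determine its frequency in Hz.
1.99904e+16 Hz

First, find the transition energy:
E_12 = -13.6057 × 5² / 12² = -2.3621007 eV
E_2 = -13.6057 × 5² / 2² = -85.0356250 eV
|ΔE| = |E_2 - E_12| = 82.6735243 eV

Convert to Joules: E = 82.6735243 eV × (1.602177 × 10⁻¹⁹ J/eV) = 1.3245762e-17 J

Using E = hf:
f = E/h = 1.3245762e-17 J / (6.62607 × 10⁻³⁴ J·s)
f = 1.99904e+16 Hz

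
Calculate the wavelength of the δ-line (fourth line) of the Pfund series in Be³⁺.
205.9500 nm

The lines of a series are numbered from the longest wavelength (smallest ΔE) outward; the fourth line is the transition from n = n_f + 4 to n_f.
The Pfund series has all transitions ending at n_f = 5.

For Be³⁺ (Z = 4), the fourth line (δ-line) is the jump from n = 9 to n = 5:
E_9 = -13.6057 × 4² / 9² = -2.68754568 eV
E_5 = -13.6057 × 4² / 5² = -8.70764800 eV
ΔE = E_9 - E_5 = 6.02010232 eV

λ = hc/E = 1239.84 eV·nm / 6.02010232 eV
λ = 205.9500 nm

This is the δ-line of the Pfund series in Be³⁺.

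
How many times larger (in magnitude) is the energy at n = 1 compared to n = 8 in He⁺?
64.0000

Using E_n = -13.6057 Z² / n² eV with Z = 2:

E_1 = -13.6057 × 2² / 1² = -54.4228 / 1 = -54.4228000000 eV
E_8 = -13.6057 × 2² / 8² = -54.4228 / 64 = -0.8503562500 eV

The ratio is:
E_1/E_8 = (-54.4228000000) / (-0.8503562500)
E_1/E_8 = (-54.4228/1) / (-54.4228/64)
E_1/E_8 = 64/1
E_1/E_8 = 64.0000
(Note: the Z² factors cancel in the ratio.)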